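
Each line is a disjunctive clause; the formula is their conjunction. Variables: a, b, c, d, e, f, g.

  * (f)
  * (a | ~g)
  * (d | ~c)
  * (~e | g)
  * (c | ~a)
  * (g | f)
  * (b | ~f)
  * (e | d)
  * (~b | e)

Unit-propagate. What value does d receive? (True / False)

True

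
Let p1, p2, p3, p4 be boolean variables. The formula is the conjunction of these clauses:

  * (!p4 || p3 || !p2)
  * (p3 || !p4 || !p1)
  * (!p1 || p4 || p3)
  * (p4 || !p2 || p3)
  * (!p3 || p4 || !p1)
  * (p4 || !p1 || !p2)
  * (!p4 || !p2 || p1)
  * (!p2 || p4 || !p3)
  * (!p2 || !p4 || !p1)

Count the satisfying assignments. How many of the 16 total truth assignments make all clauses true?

5

Satisfying assignments:
  p1=F p2=F p3=F p4=F
  p1=F p2=F p3=F p4=T
  p1=F p2=F p3=T p4=F
  p1=F p2=F p3=T p4=T
  p1=T p2=F p3=T p4=T
Count: 5.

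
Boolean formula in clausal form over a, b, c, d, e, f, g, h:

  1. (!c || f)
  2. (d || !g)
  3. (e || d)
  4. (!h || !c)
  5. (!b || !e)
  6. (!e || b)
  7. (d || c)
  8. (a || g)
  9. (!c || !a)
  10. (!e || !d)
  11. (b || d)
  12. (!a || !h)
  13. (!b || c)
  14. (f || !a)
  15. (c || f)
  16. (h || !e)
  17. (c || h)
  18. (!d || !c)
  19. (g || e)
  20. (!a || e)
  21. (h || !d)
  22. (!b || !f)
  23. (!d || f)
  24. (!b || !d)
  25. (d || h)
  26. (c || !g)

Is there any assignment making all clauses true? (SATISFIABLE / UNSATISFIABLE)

d = True:
  propagation gives e=False, c=False, b=False, f=True; an empty clause results — contradiction.
d = False:
  propagation gives g=False, e=True, b=False; an empty clause results — contradiction.
Every branch closes, so no satisfying assignment exists.

UNSATISFIABLE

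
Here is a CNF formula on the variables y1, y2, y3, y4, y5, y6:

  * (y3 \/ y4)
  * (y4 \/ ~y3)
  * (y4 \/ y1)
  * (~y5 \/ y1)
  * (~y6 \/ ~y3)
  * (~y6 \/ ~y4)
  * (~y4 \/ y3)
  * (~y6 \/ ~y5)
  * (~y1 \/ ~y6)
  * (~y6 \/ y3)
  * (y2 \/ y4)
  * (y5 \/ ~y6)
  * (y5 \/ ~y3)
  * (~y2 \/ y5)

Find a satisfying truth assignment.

y1=T, y2=F, y3=T, y4=T, y5=T, y6=F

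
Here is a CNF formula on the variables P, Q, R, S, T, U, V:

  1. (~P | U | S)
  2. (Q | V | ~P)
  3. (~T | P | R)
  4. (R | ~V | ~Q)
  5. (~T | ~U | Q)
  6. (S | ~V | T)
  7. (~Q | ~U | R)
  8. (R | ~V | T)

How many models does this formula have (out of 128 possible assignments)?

47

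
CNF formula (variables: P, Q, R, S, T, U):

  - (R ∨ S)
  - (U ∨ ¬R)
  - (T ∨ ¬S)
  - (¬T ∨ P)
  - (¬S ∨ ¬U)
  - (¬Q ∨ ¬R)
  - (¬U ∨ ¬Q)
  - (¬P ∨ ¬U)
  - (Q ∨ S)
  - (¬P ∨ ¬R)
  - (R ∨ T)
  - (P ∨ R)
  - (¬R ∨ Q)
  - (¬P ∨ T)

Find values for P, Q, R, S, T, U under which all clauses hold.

P=True, Q=False, R=False, S=True, T=True, U=False

Branch on P: take P = True.
  then U is forced to False.
  then R is forced to False.
  then S is forced to True.
  then T is forced to True.
Q is now unconstrained; take Q = False.
Check each clause:
  1. (S ∨ R) — S is true.
  2. (U ∨ ¬R) — ¬R is true.
  3. (¬S ∨ T) — T is true.
  4. (¬T ∨ P) — P is true.
  5. (¬S ∨ ¬U) — ¬U is true.
  6. (¬R ∨ ¬Q) — ¬R is true.
  7. (¬U ∨ ¬Q) — ¬U is true.
  8. (¬P ∨ ¬U) — ¬U is true.
  9. (Q ∨ S) — S is true.
  10. (¬R ∨ ¬P) — ¬R is true.
  11. (T ∨ R) — T is true.
  12. (R ∨ P) — P is true.
  13. (¬R ∨ Q) — ¬R is true.
  14. (¬P ∨ T) — T is true.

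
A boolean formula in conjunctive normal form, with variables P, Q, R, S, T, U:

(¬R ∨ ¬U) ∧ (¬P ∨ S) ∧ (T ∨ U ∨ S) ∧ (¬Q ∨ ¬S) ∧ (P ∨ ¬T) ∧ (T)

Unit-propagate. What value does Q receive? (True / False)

(T) stands alone — T = True.
(P ∨ ¬T): since T = True, the clause reduces to (P). P = True.
In (¬P ∨ S), ¬P is now false; S must hold, so S = True.
(¬Q ∨ ¬S) with S = True leaves only ¬Q, so Q = False.

False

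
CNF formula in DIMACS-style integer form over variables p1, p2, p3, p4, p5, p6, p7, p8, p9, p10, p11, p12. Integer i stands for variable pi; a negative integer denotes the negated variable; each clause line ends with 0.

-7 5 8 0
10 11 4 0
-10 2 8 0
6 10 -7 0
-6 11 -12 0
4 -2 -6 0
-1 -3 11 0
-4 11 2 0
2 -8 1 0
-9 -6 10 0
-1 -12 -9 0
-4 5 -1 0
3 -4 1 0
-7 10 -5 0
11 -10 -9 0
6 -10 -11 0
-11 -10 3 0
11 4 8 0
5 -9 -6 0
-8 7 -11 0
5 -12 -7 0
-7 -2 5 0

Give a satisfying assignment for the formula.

p1=F, p2=F, p3=T, p4=T, p5=T, p6=F, p7=F, p8=F, p9=T, p10=F, p11=T, p12=F

p12 occurs only negated in the remaining clauses — set p12 = False.
Branch on p1: take p1 = False.
Branch on p2: take p2 = False.
  then p8 is forced to False.
  then p10 is forced to False.
For the remaining variables, p3 = True, p4 = True, p5 = True, p6 = False, p7 = False, p9 = True, p11 = True works.
Every clause has at least one true literal under this assignment.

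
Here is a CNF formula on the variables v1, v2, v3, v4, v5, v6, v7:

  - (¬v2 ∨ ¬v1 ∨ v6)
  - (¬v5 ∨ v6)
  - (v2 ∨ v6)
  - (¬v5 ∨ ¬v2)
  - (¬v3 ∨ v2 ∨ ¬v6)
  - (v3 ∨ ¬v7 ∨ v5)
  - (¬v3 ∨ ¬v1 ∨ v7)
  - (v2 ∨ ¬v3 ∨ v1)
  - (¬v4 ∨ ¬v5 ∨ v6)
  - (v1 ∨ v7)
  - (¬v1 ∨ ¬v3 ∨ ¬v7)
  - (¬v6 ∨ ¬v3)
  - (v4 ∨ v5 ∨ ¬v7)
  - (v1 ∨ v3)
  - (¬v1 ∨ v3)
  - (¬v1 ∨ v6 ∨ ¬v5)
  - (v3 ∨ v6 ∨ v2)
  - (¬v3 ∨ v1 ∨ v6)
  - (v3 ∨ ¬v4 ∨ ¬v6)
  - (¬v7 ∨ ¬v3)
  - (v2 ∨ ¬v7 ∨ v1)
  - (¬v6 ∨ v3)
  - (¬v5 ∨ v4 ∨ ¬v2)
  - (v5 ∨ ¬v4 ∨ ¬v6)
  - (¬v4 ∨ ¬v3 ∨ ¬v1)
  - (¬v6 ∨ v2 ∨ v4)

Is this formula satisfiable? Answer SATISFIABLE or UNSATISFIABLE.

v3 = True:
  propagation gives v6=False, v5=False, v2=True, v1=False; an empty clause results — contradiction.
v3 = False:
  propagation gives v1=True; an empty clause results — contradiction.
Every branch closes, so no satisfying assignment exists.

UNSATISFIABLE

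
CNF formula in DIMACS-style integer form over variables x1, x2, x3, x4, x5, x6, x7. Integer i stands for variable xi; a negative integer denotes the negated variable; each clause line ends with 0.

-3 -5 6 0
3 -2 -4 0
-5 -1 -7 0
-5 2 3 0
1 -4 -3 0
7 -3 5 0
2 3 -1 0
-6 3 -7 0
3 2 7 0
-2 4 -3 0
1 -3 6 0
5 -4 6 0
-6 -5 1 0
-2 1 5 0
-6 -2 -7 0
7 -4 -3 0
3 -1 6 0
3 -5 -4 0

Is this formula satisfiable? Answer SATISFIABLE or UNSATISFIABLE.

Branch on x1: take x1 = True.
Branch on x2: take x2 = True.
For the remaining variables, x3 = False, x4 = False, x5 = True, x6 = True, x7 = False works.
Every clause has at least one true literal under this assignment.
So x1=T, x2=T, x3=F, x4=F, x5=T, x6=T, x7=F is a satisfying assignment.

SATISFIABLE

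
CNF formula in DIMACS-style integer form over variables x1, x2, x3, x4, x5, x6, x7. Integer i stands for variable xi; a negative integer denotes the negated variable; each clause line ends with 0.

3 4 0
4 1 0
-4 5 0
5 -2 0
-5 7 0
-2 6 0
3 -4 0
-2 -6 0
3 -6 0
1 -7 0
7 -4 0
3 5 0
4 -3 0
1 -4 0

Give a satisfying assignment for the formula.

Pure literal: x1 appears only positively; assign x1 = True.
Pure literal: x2 appears only negated; assign x2 = False.
Set x3 = True and propagate.
  then x4 is forced to True.
  then x5 is forced to True.
  then x7 is forced to True.
x6 is now unconstrained; take x6 = True.

x1 = T, x2 = F, x3 = T, x4 = T, x5 = T, x6 = T, x7 = T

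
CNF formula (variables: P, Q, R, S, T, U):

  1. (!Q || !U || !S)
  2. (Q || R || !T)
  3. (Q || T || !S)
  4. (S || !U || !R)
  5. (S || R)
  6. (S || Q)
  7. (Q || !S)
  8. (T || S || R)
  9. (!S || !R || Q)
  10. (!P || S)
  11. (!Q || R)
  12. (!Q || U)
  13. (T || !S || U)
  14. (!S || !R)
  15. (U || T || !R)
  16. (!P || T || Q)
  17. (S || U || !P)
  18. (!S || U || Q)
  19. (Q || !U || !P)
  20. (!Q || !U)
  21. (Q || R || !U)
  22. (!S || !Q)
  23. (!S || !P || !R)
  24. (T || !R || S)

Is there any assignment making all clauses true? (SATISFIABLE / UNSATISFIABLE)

S = True:
  propagation gives Q=True; an empty clause results — contradiction.
S = False:
  propagation gives R=True, U=False, Q=True; an empty clause results — contradiction.
Every branch closes, so no satisfying assignment exists.

UNSATISFIABLE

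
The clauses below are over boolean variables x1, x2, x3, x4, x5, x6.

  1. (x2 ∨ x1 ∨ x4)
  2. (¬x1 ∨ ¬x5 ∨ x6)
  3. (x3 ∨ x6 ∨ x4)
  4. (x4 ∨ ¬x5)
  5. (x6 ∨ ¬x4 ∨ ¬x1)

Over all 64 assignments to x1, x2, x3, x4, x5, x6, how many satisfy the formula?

Split on x4, then x1.
  x4=T, x1=T: forces x6=T; x2, x3, x5 free → 2^3 = 8.
  x4=T, x1=F: x2, x3, x5, x6 free → 2^4 = 16.
  x4=F, x1=T: x2 free; 3 ways for (x3,x5,x6) × 2^1 = 6.
  x4=F, x1=F: remaining (x2,x3,x5,x6) ∈ {(T,F,F,T); (T,T,F,F); (T,T,F,T)} — 3.
Total: 8 + 16 + 6 + 3 = 33.

33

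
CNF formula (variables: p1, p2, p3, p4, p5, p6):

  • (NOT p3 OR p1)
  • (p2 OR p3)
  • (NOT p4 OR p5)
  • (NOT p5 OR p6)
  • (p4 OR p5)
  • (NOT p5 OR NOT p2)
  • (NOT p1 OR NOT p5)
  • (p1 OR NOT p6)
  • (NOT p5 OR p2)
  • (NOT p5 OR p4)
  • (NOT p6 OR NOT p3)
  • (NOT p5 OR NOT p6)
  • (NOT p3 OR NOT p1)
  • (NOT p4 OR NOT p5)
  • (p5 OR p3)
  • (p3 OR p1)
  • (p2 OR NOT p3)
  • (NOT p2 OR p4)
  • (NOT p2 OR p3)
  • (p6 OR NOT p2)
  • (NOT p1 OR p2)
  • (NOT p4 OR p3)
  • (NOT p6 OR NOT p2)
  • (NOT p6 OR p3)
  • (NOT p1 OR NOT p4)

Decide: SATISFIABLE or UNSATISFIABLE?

UNSATISFIABLE

p3 = True:
  propagation gives p1=True; an empty clause results — contradiction.
p3 = False:
  propagation gives p2=True; an empty clause results — contradiction.
Every branch closes, so no satisfying assignment exists.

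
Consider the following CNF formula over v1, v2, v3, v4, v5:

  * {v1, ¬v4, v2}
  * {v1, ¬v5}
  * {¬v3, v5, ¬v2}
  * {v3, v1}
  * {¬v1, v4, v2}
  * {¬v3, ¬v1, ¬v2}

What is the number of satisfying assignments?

9

Case analysis on v1 and v2:
  v1=T, v2=T: remaining (v3,v4,v5) ∈ {(F,F,F); (F,F,T); (F,T,F); (F,T,T)} — 4.
  v1=T, v2=F: remaining (v3,v4,v5) ∈ {(F,T,F); (F,T,T); (T,T,F); (T,T,T)} — 4.
  v1=F, v2=T: a clause becomes empty — 0.
  v1=F, v2=F: remaining (v3,v4,v5) ∈ {(T,F,F)} — 1.
Total: 4 + 4 + 0 + 1 = 9.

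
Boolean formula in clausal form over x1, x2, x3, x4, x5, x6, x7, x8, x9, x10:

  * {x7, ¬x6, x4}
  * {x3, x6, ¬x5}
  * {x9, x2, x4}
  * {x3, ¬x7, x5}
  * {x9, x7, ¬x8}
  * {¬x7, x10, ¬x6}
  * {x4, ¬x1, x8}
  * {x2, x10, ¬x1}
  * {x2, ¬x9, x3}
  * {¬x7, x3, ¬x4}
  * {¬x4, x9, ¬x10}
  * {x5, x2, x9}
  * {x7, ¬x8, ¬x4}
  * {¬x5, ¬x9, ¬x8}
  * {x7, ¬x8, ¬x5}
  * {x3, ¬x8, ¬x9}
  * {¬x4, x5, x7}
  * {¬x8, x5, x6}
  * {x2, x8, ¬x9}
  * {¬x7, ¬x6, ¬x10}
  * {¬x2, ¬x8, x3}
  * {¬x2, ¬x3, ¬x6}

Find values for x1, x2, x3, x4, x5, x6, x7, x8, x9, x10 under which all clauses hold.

x1=F  x2=T  x3=F  x4=T  x5=T  x6=T  x7=F  x8=F  x9=F  x10=F

Pure literal: x1 appears only negated; assign x1 = False.
Try x2 = True.
Branch on x3: take x3 = False.
  then x8 is forced to False.
The remaining clauses are satisfied by x4 = True, x5 = True, x6 = True, x7 = False, x9 = False, x10 = False.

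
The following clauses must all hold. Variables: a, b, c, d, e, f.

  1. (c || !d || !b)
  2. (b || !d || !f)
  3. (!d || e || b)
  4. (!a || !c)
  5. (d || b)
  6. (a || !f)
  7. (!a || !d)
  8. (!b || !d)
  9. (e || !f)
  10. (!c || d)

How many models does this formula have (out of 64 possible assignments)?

The models are:
  a=F b=F c=F d=T e=T f=F
  a=F b=F c=T d=T e=T f=F
  a=F b=T c=F d=F e=F f=F
  a=F b=T c=F d=F e=T f=F
  a=T b=T c=F d=F e=F f=F
  a=T b=T c=F d=F e=T f=F
  a=T b=T c=F d=F e=T f=T
Count: 7.

7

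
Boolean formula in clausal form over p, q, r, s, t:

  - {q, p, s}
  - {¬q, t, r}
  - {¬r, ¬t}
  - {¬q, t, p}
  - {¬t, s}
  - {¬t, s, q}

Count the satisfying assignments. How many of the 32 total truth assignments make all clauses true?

12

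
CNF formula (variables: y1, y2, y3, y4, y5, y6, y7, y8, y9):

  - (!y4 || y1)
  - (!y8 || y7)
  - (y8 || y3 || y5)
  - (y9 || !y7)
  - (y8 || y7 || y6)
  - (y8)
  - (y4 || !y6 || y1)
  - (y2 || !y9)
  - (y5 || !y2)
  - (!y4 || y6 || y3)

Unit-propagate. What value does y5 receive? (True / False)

Unit clause (y8) sets y8 = True.
From (!y8 || y7) and y8 = True: y7 = True.
(y9 || !y7): since y7 = True, the clause reduces to (y9). y9 = True.
(!y9 || y2): since y9 = True, the clause reduces to (y2). y2 = True.
From (!y2 || y5) and y2 = True: y5 = True.

True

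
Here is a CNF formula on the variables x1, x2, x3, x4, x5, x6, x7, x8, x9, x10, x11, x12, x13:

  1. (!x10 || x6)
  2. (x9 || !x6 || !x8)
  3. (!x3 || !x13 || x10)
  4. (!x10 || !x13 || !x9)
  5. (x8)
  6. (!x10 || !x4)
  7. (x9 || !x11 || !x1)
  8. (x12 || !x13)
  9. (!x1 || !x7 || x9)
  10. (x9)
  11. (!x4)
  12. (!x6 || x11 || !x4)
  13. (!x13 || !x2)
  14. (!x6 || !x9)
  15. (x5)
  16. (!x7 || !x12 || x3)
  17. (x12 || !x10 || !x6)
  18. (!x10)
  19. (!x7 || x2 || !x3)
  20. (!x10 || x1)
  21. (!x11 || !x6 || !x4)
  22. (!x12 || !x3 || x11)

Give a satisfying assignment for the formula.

(x8) is a unit clause, so x8 = True.
Unit propagation: (x9) forces x9 = True.
Unit propagation: (!x4) forces x4 = False.
Unit propagation: (!x6) forces x6 = False.
Unit propagation: (!x10) forces x10 = False.
(x5) is a unit clause, so x5 = True.
x13 occurs only negated in the remaining clauses — set x13 = False.
Branch on x2: take x2 = True.
Set x3 = True and propagate.
Branch on x11: take x11 = False.
  then x12 is forced to False.
x1, x7 are now unconstrained; take x1 = True, x7 = True.

x1 = T, x2 = T, x3 = T, x4 = F, x5 = T, x6 = F, x7 = T, x8 = T, x9 = T, x10 = F, x11 = F, x12 = F, x13 = F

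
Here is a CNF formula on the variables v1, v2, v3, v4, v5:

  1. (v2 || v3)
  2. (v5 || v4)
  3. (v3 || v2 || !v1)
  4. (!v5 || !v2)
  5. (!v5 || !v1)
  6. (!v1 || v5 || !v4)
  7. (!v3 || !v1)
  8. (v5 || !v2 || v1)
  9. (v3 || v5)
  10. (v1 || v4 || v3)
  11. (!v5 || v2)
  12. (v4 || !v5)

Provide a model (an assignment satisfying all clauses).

v1=F, v2=F, v3=T, v4=T, v5=F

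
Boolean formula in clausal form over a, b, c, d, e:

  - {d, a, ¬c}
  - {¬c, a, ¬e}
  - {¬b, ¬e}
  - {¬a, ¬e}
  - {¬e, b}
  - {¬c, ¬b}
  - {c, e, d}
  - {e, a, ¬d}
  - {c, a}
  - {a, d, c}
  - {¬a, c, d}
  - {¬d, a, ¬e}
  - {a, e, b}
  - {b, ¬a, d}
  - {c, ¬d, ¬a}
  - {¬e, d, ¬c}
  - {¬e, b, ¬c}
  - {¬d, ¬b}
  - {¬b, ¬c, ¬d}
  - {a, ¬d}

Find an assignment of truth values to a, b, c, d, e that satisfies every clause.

a = T, b = F, c = T, d = T, e = F

Check each clause:
  1. {¬c, a, d} — a is true.
  2. {a, ¬c, ¬e} — a is true.
  3. {¬b, ¬e} — ¬e is true.
  4. {¬a, ¬e} — ¬e is true.
  5. {¬e, b} — ¬e is true.
  6. {¬b, ¬c} — ¬b is true.
  7. {e, d, c} — c is true.
  8. {a, e, ¬d} — a is true.
  9. {c, a} — a is true.
  10. {a, c, d} — a is true.
  11. {c, d, ¬a} — c is true.
  12. {¬e, a, ¬d} — a is true.
  13. {e, b, a} — a is true.
  14. {d, ¬a, b} — d is true.
  15. {c, ¬d, ¬a} — c is true.
  16. {d, ¬c, ¬e} — ¬e is true.
  17. {¬c, b, ¬e} — ¬e is true.
  18. {¬d, ¬b} — ¬b is true.
  19. {¬d, ¬b, ¬c} — ¬b is true.
  20. {a, ¬d} — a is true.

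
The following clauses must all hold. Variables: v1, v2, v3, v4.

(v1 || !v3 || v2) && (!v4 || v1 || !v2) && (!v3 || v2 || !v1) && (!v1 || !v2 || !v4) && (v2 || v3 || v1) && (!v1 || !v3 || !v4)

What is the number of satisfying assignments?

6

The models are:
  v1=F v2=T v3=F v4=F
  v1=F v2=T v3=T v4=F
  v1=T v2=F v3=F v4=F
  v1=T v2=F v3=F v4=T
  v1=T v2=T v3=F v4=F
  v1=T v2=T v3=T v4=F
That's 6 in total.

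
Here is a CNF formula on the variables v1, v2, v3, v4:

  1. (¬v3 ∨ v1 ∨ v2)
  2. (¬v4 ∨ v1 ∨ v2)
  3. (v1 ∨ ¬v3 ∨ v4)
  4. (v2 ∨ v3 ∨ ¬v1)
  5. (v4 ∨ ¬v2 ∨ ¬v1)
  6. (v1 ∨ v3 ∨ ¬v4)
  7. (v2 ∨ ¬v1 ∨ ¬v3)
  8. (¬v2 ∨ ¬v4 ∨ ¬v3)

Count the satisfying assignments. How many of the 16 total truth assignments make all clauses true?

The models are:
  v1=F v2=F v3=F v4=F
  v1=F v2=T v3=F v4=F
  v1=T v2=T v3=F v4=T
That's 3 in total.

3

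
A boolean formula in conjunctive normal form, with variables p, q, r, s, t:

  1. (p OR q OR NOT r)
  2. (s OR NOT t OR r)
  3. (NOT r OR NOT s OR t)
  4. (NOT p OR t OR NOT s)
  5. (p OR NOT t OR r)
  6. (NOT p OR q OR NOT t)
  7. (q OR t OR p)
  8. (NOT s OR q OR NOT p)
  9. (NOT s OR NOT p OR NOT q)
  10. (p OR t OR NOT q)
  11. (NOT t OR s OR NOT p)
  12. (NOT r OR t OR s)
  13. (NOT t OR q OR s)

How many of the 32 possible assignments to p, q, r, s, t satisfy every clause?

Satisfying assignments:
  p=F q=T r=T s=F t=T
  p=F q=T r=T s=T t=T
  p=T q=F r=F s=F t=F
  p=T q=T r=F s=F t=F
That's 4 in total.

4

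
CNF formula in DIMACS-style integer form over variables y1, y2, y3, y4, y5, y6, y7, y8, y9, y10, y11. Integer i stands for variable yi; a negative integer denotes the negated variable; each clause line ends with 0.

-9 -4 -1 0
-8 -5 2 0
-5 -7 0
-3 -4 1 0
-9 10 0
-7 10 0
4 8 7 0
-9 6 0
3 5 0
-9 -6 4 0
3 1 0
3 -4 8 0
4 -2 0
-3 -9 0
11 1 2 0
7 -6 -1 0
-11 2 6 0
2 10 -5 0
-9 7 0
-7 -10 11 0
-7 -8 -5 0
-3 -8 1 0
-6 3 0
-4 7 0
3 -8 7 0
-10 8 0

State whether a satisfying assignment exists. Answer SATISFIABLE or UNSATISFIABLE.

SATISFIABLE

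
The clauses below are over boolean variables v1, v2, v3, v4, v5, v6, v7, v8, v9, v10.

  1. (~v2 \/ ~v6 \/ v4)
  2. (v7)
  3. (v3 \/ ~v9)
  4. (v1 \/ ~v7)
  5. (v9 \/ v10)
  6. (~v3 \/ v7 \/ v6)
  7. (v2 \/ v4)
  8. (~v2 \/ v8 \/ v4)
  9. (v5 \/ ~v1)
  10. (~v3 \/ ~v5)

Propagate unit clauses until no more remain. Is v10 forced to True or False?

True

(v7) is a unit clause: v7 = True.
From (v1 \/ ~v7) and v7 = True: v1 = True.
(v5 \/ ~v1): since v1 = True, the clause reduces to (v5). v5 = True.
(~v5 \/ ~v3): since v5 = True, the clause reduces to (~v3). v3 = False.
(~v9 \/ v3): since v3 = False, the clause reduces to (~v9). v9 = False.
From (v10 \/ v9) and v9 = False: v10 = True.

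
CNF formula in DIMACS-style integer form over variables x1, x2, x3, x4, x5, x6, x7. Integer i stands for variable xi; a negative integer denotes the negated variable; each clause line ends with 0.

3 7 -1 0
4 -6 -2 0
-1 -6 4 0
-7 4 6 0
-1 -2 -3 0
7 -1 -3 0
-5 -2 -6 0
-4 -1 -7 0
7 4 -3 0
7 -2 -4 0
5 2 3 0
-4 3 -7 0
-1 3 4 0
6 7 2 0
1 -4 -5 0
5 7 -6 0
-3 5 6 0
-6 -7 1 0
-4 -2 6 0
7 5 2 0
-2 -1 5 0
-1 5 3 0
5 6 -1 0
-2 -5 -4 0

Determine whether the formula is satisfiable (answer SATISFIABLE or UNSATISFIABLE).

Set x1 = False and propagate.
Branch on x2: take x2 = True.
For the remaining variables, x3 = False, x4 = False, x5 = False, x6 = False, x7 = False works.
So x1=F  x2=T  x3=F  x4=F  x5=F  x6=F  x7=F is a satisfying assignment.

SATISFIABLE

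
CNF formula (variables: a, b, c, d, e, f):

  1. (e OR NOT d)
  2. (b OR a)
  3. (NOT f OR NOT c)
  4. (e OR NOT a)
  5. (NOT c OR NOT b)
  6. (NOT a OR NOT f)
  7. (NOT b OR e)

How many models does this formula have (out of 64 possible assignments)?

Case analysis on a and b:
  a=T, b=T: remaining (c,d,e,f) ∈ {(F,F,T,F); (F,T,T,F)} — 2.
  a=T, b=F: remaining (c,d,e,f) ∈ {(F,F,T,F); (F,T,T,F); (T,F,T,F); (T,T,T,F)} — 4.
  a=F, b=T: remaining (c,d,e,f) ∈ {(F,F,T,F); (F,F,T,T); (F,T,T,F); (F,T,T,T)} — 4.
  a=F, b=F: a clause becomes empty — 0.
Total: 2 + 4 + 4 + 0 = 10.

10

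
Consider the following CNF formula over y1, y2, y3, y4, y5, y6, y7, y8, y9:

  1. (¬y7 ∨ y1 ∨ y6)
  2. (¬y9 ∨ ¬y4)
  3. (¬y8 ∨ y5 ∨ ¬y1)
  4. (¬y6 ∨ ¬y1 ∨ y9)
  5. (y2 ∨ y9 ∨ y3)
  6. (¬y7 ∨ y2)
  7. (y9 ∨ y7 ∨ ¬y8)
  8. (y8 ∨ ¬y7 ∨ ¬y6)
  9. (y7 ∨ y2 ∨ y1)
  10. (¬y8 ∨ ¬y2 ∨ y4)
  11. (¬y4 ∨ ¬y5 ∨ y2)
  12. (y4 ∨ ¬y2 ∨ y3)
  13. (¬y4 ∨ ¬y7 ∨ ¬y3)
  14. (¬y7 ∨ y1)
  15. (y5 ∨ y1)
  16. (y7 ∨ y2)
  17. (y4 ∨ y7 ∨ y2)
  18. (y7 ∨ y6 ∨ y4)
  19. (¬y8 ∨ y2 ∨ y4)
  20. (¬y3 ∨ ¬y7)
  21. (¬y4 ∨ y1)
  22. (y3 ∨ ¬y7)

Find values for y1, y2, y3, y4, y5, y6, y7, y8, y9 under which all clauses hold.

Set y1 = True and propagate.
For the remaining variables, y2 = True, y3 = True, y4 = True, y5 = True, y6 = False, y7 = False, y8 = False, y9 = False works.
Every clause has at least one true literal under this assignment.
Check each clause:
  1. (y1 ∨ ¬y7 ∨ y6) — ¬y7 is true.
  2. (¬y9 ∨ ¬y4) — ¬y9 is true.
  3. (y5 ∨ ¬y1 ∨ ¬y8) — ¬y8 is true.
  4. (¬y6 ∨ ¬y1 ∨ y9) — ¬y6 is true.
  5. (y2 ∨ y9 ∨ y3) — y2 is true.
  6. (y2 ∨ ¬y7) — ¬y7 is true.
  7. (¬y8 ∨ y7 ∨ y9) — ¬y8 is true.
  8. (¬y6 ∨ y8 ∨ ¬y7) — ¬y7 is true.
  9. (y7 ∨ y2 ∨ y1) — y1 is true.
  10. (¬y2 ∨ y4 ∨ ¬y8) — ¬y8 is true.
  11. (y2 ∨ ¬y4 ∨ ¬y5) — y2 is true.
  12. (¬y2 ∨ y4 ∨ y3) — y3 is true.
  13. (¬y3 ∨ ¬y7 ∨ ¬y4) — ¬y7 is true.
  14. (y1 ∨ ¬y7) — ¬y7 is true.
  15. (y5 ∨ y1) — y1 is true.
  16. (y2 ∨ y7) — y2 is true.
  17. (y4 ∨ y7 ∨ y2) — y2 is true.
  18. (y4 ∨ y7 ∨ y6) — y4 is true.
  19. (¬y8 ∨ y4 ∨ y2) — ¬y8 is true.
  20. (¬y3 ∨ ¬y7) — ¬y7 is true.
  21. (y1 ∨ ¬y4) — y1 is true.
  22. (¬y7 ∨ y3) — ¬y7 is true.

y1=T, y2=T, y3=T, y4=T, y5=T, y6=F, y7=F, y8=F, y9=F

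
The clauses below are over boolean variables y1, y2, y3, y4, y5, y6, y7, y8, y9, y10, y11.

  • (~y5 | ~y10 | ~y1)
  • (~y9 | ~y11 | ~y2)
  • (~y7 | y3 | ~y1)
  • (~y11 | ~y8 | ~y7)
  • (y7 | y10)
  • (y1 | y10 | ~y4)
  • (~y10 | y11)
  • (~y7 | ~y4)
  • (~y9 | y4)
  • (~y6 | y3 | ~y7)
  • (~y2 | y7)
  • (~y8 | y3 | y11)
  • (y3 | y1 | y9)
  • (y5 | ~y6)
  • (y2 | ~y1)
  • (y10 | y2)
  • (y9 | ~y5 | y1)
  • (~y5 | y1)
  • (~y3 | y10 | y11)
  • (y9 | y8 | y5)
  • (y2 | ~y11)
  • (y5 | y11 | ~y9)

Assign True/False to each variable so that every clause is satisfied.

Branch on y1: take y1 = True.
  then y2 is forced to True.
  then y7 is forced to True.
  then y3 is forced to True.
  then y4 is forced to False.
  then y9 is forced to False.
The remaining clauses are satisfied by y5 = True, y6 = True, y8 = False, y10 = False, y11 = True.
Check each clause:
  1. (~y1 | ~y10 | ~y5) — ~y10 is true.
  2. (~y2 | ~y11 | ~y9) — ~y9 is true.
  3. (y3 | ~y1 | ~y7) — y3 is true.
  4. (~y8 | ~y7 | ~y11) — ~y8 is true.
  5. (y10 | y7) — y7 is true.
  6. (~y4 | y1 | y10) — y1 is true.
  7. (y11 | ~y10) — y11 is true.
  8. (~y7 | ~y4) — ~y4 is true.
  9. (y4 | ~y9) — ~y9 is true.
  10. (~y7 | ~y6 | y3) — y3 is true.
  11. (y7 | ~y2) — y7 is true.
  12. (~y8 | y11 | y3) — ~y8 is true.
  13. (y9 | y3 | y1) — y3 is true.
  14. (y5 | ~y6) — y5 is true.
  15. (~y1 | y2) — y2 is true.
  16. (y2 | y10) — y2 is true.
  17. (~y5 | y1 | y9) — y1 is true.
  18. (y1 | ~y5) — y1 is true.
  19. (y11 | y10 | ~y3) — y11 is true.
  20. (y9 | y5 | y8) — y5 is true.
  21. (~y11 | y2) — y2 is true.
  22. (~y9 | y5 | y11) — y11 is true.

y1 = T  y2 = T  y3 = T  y4 = F  y5 = T  y6 = T  y7 = T  y8 = F  y9 = F  y10 = F  y11 = T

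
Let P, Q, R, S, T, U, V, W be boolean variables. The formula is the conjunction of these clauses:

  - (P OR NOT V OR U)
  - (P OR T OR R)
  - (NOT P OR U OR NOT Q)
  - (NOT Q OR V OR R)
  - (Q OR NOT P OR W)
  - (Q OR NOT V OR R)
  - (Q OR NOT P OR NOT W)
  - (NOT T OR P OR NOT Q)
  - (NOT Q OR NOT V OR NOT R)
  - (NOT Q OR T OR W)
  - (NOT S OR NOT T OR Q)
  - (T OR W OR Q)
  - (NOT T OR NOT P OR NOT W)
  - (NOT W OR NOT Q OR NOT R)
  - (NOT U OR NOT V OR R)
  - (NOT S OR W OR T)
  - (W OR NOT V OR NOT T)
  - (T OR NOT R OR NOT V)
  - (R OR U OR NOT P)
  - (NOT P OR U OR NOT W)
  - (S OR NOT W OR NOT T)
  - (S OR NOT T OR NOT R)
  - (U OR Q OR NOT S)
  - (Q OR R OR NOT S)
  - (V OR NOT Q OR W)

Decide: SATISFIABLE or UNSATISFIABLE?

Try P = False.
The remaining clauses are satisfied by Q = False, R = True, S = True, T = False, U = True, V = False, W = True.
So P=False, Q=False, R=True, S=True, T=False, U=True, V=False, W=True is a satisfying assignment.

SATISFIABLE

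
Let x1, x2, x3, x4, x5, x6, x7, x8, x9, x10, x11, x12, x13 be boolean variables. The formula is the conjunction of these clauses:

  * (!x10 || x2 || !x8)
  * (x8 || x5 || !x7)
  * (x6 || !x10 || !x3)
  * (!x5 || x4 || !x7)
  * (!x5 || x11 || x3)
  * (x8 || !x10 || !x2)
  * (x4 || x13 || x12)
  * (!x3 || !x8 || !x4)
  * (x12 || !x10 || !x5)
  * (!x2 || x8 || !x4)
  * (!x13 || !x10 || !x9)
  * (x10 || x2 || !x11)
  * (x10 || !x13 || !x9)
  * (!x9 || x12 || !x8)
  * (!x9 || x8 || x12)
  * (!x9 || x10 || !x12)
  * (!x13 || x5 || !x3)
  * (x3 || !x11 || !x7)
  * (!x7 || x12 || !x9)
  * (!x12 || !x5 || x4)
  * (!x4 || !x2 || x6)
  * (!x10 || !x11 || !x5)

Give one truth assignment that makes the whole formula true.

x1=F, x2=F, x3=F, x4=F, x5=F, x6=T, x7=T, x8=T, x9=F, x10=F, x11=F, x12=T, x13=T

x6 occurs only positively in the remaining clauses — set x6 = True.
x9 occurs only negated in the remaining clauses — set x9 = False.
Set x2 = False and propagate.
For the remaining variables, x1 = False, x3 = False, x4 = False, x5 = False, x7 = True, x8 = True, x10 = False, x11 = False, x12 = True, x13 = True works.
Every clause has at least one true literal under this assignment.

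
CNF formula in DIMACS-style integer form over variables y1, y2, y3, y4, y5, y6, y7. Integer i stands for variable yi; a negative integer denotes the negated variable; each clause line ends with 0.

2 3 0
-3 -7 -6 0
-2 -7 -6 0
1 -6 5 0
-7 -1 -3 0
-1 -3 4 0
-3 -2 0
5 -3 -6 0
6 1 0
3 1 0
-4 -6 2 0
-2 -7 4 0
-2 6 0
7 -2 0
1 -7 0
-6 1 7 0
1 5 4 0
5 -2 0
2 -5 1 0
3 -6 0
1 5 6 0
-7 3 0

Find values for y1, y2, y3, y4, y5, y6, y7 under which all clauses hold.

y1 = T, y2 = F, y3 = T, y4 = T, y5 = T, y6 = F, y7 = F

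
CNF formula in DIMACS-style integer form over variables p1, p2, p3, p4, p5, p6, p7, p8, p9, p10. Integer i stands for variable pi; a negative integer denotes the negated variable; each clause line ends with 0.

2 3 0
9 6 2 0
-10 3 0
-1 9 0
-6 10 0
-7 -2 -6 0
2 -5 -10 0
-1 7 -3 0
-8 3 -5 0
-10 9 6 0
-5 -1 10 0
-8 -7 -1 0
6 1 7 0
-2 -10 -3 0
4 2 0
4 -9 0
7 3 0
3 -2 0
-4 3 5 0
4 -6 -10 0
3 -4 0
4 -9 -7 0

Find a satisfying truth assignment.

p1 = False, p2 = True, p3 = True, p4 = True, p5 = False, p6 = False, p7 = True, p8 = True, p9 = False, p10 = False

Set p1 = False and propagate.
The remaining clauses are satisfied by p2 = True, p3 = True, p4 = True, p5 = False, p6 = False, p7 = True, p8 = True, p9 = False, p10 = False.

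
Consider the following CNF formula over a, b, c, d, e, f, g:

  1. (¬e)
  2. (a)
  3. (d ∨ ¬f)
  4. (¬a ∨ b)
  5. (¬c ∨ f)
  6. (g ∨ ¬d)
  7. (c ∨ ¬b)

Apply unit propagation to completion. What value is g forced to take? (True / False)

(¬e) is a unit clause: e = False.
Unit clause (a) sets a = True.
(¬a ∨ b) with a = True leaves only b, so b = True.
(c ∨ ¬b): since b = True, the clause reduces to (c). c = True.
(f ∨ ¬c) with c = True leaves only f, so f = True.
(¬f ∨ d): since f = True, the clause reduces to (d). d = True.
(¬d ∨ g) with d = True leaves only g, so g = True.

True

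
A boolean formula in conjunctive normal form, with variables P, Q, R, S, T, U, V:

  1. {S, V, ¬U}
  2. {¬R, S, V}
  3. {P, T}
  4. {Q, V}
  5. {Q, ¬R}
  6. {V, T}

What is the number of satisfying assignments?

46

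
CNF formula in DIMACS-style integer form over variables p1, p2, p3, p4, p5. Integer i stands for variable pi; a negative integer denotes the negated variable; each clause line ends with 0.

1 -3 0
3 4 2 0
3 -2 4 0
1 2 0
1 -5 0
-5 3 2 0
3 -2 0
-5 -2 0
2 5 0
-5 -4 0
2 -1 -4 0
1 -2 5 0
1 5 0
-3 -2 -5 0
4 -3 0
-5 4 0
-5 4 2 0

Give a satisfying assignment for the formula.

Branch on p1: take p1 = True.
Branch on p2: take p2 = True.
  then p3 is forced to True.
  then p5 is forced to False.
  then p4 is forced to True.

p1=True  p2=True  p3=True  p4=True  p5=False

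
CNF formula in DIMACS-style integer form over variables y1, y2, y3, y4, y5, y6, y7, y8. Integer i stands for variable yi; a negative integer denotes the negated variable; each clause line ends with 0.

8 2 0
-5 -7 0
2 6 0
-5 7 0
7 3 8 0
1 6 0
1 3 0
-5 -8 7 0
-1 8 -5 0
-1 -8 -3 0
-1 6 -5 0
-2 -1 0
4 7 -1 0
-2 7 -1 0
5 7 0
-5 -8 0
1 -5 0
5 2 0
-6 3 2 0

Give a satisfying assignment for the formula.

Set y1 = False and propagate.
  then y6 is forced to True.
  then y3 is forced to True.
  then y5 is forced to False.
  then y7 is forced to True.
  then y2 is forced to True.
y4, y8 are now unconstrained; take y4 = False, y8 = True.

y1 = 0  y2 = 1  y3 = 1  y4 = 0  y5 = 0  y6 = 1  y7 = 1  y8 = 1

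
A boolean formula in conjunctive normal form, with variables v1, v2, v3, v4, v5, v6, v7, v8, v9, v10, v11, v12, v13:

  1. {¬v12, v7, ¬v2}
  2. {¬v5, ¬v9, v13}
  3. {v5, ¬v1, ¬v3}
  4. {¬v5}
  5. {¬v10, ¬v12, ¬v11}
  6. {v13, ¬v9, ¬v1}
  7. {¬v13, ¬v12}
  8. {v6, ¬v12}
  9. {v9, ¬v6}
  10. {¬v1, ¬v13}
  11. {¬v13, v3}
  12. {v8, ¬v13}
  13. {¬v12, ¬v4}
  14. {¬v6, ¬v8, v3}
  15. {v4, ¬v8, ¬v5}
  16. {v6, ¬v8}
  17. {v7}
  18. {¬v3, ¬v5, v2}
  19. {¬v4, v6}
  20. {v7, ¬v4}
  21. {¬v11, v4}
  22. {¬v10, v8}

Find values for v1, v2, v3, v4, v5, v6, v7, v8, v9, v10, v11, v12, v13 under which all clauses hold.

v1 = False, v2 = True, v3 = False, v4 = True, v5 = False, v6 = True, v7 = True, v8 = False, v9 = True, v10 = False, v11 = True, v12 = False, v13 = False

Check each clause:
  1. {v7, ¬v12, ¬v2} — ¬v12 is true.
  2. {¬v5, ¬v9, v13} — ¬v5 is true.
  3. {¬v3, ¬v1, v5} — ¬v3 is true.
  4. {¬v5} — ¬v5 is true.
  5. {¬v12, ¬v10, ¬v11} — ¬v12 is true.
  6. {¬v9, v13, ¬v1} — ¬v1 is true.
  7. {¬v13, ¬v12} — ¬v13 is true.
  8. {¬v12, v6} — ¬v12 is true.
  9. {¬v6, v9} — v9 is true.
  10. {¬v1, ¬v13} — ¬v13 is true.
  11. {¬v13, v3} — ¬v13 is true.
  12. {¬v13, v8} — ¬v13 is true.
  13. {¬v4, ¬v12} — ¬v12 is true.
  14. {v3, ¬v6, ¬v8} — ¬v8 is true.
  15. {v4, ¬v8, ¬v5} — ¬v8 is true.
  16. {¬v8, v6} — ¬v8 is true.
  17. {v7} — v7 is true.
  18. {¬v3, v2, ¬v5} — v2 is true.
  19. {¬v4, v6} — v6 is true.
  20. {¬v4, v7} — v7 is true.
  21. {v4, ¬v11} — v4 is true.
  22. {¬v10, v8} — ¬v10 is true.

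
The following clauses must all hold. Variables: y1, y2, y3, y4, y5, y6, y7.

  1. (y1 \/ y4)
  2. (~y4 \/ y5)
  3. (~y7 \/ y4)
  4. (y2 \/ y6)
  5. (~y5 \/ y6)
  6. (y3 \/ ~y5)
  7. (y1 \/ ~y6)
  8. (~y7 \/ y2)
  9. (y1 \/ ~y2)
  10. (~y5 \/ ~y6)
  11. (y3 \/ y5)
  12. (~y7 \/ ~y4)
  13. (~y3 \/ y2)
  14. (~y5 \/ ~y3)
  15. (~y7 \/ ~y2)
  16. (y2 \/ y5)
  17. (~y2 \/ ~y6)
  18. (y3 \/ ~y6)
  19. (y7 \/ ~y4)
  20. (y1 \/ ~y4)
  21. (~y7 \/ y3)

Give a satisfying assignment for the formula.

y1=True  y2=True  y3=True  y4=False  y5=False  y6=False  y7=False

Check each clause:
  1. (y1 \/ y4) — y1 is true.
  2. (~y4 \/ y5) — ~y4 is true.
  3. (~y7 \/ y4) — ~y7 is true.
  4. (y2 \/ y6) — y2 is true.
  5. (y6 \/ ~y5) — ~y5 is true.
  6. (y3 \/ ~y5) — y3 is true.
  7. (~y6 \/ y1) — y1 is true.
  8. (~y7 \/ y2) — ~y7 is true.
  9. (y1 \/ ~y2) — y1 is true.
  10. (~y5 \/ ~y6) — ~y6 is true.
  11. (y5 \/ y3) — y3 is true.
  12. (~y7 \/ ~y4) — ~y7 is true.
  13. (~y3 \/ y2) — y2 is true.
  14. (~y5 \/ ~y3) — ~y5 is true.
  15. (~y7 \/ ~y2) — ~y7 is true.
  16. (y2 \/ y5) — y2 is true.
  17. (~y6 \/ ~y2) — ~y6 is true.
  18. (y3 \/ ~y6) — ~y6 is true.
  19. (~y4 \/ y7) — ~y4 is true.
  20. (~y4 \/ y1) — y1 is true.
  21. (~y7 \/ y3) — ~y7 is true.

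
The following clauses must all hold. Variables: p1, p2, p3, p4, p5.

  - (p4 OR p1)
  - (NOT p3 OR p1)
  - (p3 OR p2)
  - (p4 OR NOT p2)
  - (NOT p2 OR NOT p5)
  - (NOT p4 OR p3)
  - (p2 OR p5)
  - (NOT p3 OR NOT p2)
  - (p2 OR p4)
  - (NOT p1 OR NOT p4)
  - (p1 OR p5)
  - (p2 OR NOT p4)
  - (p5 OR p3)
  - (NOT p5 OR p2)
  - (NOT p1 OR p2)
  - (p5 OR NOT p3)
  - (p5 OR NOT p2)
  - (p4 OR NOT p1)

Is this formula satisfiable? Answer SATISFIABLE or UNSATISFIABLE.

UNSATISFIABLE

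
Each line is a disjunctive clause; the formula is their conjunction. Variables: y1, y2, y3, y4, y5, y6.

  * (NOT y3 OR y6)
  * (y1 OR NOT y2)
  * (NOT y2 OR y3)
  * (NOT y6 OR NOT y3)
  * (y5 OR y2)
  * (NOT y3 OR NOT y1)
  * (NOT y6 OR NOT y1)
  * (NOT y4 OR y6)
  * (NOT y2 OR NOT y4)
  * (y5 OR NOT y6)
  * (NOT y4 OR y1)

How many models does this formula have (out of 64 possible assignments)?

The models are:
  y1=F y2=F y3=F y4=F y5=T y6=F
  y1=F y2=F y3=F y4=F y5=T y6=T
  y1=T y2=F y3=F y4=F y5=T y6=F
Count: 3.

3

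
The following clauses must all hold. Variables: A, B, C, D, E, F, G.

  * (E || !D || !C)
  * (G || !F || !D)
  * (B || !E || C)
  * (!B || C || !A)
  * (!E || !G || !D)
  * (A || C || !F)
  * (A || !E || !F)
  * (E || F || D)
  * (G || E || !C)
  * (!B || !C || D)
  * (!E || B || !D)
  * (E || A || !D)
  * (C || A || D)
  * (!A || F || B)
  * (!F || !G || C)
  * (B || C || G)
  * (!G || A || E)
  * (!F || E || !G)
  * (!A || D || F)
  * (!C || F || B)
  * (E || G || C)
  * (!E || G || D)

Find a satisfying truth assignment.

Try A = False.
The remaining clauses are satisfied by B = True, C = True, D = True, E = True, F = False, G = False.
Every clause has at least one true literal under this assignment.
Check each clause:
  1. (!C || !D || E) — E is true.
  2. (G || !F || !D) — !F is true.
  3. (B || C || !E) — B is true.
  4. (!A || C || !B) — C is true.
  5. (!D || !G || !E) — !G is true.
  6. (C || A || !F) — !F is true.
  7. (A || !E || !F) — !F is true.
  8. (E || F || D) — D is true.
  9. (!C || E || G) — E is true.
  10. (D || !C || !B) — D is true.
  11. (!E || B || !D) — B is true.
  12. (E || A || !D) — E is true.
  13. (A || D || C) — C is true.
  14. (F || B || !A) — B is true.
  15. (!F || !G || C) — !G is true.
  16. (C || B || G) — B is true.
  17. (A || E || !G) — !G is true.
  18. (!G || !F || E) — !G is true.
  19. (!A || F || D) — D is true.
  20. (F || B || !C) — B is true.
  21. (E || C || G) — C is true.
  22. (!E || D || G) — D is true.

A = False, B = True, C = True, D = True, E = True, F = False, G = False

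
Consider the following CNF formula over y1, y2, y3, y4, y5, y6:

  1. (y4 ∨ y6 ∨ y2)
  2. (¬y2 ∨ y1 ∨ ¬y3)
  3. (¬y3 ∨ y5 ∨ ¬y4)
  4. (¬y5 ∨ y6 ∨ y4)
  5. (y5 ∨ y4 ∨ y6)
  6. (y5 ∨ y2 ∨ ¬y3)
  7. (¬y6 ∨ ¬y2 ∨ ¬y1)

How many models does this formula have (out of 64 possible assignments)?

Split on y2, then y4.
  y2=T, y4=T: 7 of the 16 assignments to (y1,y3,y5,y6) work.
  y2=T, y4=F: remaining (y1,y3,y5,y6) ∈ {(F,F,F,T); (F,F,T,T)} — 2.
  y2=F, y4=T: y1, y6 free; 3 ways for (y3,y5) × 2^2 = 12.
  y2=F, y4=F: y1 free; 3 ways for (y3,y5,y6) × 2^1 = 6.
Total: 7 + 2 + 12 + 6 = 27.

27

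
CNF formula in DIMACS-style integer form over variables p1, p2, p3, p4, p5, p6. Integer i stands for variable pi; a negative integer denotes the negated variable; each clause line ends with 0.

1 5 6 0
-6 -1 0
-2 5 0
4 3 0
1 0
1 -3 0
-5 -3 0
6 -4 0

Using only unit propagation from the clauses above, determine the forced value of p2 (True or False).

False

(p1) is a unit clause: p1 = True.
(!p6 || !p1) with p1 = True leaves only !p6, so p6 = False.
(!p4 || p6): since p6 = False, the clause reduces to (!p4). p4 = False.
(p3 || p4) with p4 = False leaves only p3, so p3 = True.
(!p5 || !p3) with p3 = True leaves only !p5, so p5 = False.
(!p2 || p5) with p5 = False leaves only !p2, so p2 = False.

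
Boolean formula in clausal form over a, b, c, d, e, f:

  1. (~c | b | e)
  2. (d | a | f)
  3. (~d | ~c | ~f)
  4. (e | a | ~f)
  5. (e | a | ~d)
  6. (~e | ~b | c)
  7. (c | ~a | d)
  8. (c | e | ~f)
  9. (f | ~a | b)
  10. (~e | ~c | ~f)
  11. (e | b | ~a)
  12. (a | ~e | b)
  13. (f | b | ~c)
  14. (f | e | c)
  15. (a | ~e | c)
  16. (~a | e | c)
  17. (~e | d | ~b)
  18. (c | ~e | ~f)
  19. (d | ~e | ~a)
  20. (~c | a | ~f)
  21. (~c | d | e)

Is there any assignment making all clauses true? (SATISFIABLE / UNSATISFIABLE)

SATISFIABLE

Set a = True and propagate.
Try b = True.
The remaining clauses are satisfied by c = True, d = True, e = False, f = False.
Every clause has at least one true literal under this assignment.
So a = T, b = T, c = T, d = T, e = F, f = F is a satisfying assignment.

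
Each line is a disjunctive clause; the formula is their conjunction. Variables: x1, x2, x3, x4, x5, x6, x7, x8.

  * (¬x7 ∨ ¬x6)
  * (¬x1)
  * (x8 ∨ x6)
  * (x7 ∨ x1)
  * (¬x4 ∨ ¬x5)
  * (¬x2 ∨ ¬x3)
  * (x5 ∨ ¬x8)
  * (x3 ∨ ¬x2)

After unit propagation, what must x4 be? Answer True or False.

(¬x1) stands alone — x1 = False.
(x1 ∨ x7): since x1 = False, the clause reduces to (x7). x7 = True.
(¬x7 ∨ ¬x6): since x7 = True, the clause reduces to (¬x6). x6 = False.
From (x6 ∨ x8) and x6 = False: x8 = True.
In (¬x8 ∨ x5), ¬x8 is now false; x5 must hold, so x5 = True.
In (¬x4 ∨ ¬x5), ¬x5 is now false; ¬x4 must hold, so x4 = False.

False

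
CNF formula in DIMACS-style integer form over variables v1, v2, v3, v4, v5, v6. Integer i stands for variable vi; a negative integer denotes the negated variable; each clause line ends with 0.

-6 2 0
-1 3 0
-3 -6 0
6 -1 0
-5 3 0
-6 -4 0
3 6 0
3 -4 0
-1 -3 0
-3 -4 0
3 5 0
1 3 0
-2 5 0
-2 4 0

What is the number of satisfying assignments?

The models are:
  v1=0 v2=0 v3=1 v4=0 v5=0 v6=0
  v1=0 v2=0 v3=1 v4=0 v5=1 v6=0
That's 2 in total.

2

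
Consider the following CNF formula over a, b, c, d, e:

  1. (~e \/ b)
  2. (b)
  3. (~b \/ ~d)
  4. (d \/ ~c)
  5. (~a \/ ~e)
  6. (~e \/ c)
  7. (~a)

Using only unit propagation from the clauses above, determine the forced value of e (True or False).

Unit clause (b) sets b = True.
(~d \/ ~b) with b = True leaves only ~d, so d = False.
(~c \/ d): since d = False, the clause reduces to (~c). c = False.
(~e \/ c) with c = False leaves only ~e, so e = False.

False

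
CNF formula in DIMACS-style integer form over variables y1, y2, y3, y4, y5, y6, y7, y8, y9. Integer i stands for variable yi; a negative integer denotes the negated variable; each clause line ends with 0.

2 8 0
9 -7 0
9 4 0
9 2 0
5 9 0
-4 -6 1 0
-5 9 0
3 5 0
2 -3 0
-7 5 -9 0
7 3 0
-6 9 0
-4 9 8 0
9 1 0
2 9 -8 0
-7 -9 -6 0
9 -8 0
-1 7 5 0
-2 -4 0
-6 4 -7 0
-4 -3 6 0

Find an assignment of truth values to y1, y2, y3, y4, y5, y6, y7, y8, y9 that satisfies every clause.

y1=True  y2=True  y3=False  y4=False  y5=True  y6=False  y7=True  y8=True  y9=True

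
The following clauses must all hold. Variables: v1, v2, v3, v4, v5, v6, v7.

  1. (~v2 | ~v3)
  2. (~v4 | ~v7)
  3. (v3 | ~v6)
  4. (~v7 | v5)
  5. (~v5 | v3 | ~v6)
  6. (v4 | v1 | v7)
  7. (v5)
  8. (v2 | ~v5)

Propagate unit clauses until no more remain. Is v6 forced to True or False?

(v5) stands alone — v5 = True.
(~v5 | v2): since v5 = True, the clause reduces to (v2). v2 = True.
(~v3 | ~v2) with v2 = True leaves only ~v3, so v3 = False.
(~v6 | v3) with v3 = False leaves only ~v6, so v6 = False.

False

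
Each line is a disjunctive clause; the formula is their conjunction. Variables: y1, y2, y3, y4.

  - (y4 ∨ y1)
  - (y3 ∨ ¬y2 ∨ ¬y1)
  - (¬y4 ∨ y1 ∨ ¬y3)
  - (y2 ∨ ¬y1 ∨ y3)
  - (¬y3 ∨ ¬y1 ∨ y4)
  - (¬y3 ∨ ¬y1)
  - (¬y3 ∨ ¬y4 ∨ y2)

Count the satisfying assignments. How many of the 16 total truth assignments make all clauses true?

Satisfying assignments:
  y1=0 y2=0 y3=0 y4=1
  y1=0 y2=1 y3=0 y4=1
Count: 2.

2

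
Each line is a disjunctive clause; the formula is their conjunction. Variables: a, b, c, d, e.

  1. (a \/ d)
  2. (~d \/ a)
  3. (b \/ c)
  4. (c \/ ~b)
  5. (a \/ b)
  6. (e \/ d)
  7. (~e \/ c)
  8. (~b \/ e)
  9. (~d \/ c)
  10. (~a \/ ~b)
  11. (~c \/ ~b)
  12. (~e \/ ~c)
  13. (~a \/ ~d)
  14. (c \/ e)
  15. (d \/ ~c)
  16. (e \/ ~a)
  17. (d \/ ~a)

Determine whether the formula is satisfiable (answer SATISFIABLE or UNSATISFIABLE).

c = True:
  propagation gives b=False, a=True, e=False; an empty clause results — contradiction.
c = False:
  propagation gives b=True; an empty clause results — contradiction.
Every branch closes, so no satisfying assignment exists.

UNSATISFIABLE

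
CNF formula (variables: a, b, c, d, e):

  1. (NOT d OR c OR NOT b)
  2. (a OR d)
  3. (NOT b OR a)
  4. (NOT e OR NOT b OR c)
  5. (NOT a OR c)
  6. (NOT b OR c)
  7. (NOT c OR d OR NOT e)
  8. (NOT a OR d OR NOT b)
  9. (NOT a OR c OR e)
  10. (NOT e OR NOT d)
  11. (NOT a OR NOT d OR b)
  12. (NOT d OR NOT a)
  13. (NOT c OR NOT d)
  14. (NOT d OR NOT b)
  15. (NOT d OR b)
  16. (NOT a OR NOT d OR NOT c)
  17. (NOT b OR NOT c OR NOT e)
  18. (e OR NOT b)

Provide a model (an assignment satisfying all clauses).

a=True  b=False  c=True  d=False  e=False

Check each clause:
  1. (c OR NOT b OR NOT d) — c is true.
  2. (d OR a) — a is true.
  3. (NOT b OR a) — a is true.
  4. (c OR NOT b OR NOT e) — c is true.
  5. (c OR NOT a) — c is true.
  6. (c OR NOT b) — c is true.
  7. (NOT c OR d OR NOT e) — NOT e is true.
  8. (NOT a OR NOT b OR d) — NOT b is true.
  9. (c OR e OR NOT a) — c is true.
  10. (NOT e OR NOT d) — NOT e is true.
  11. (NOT a OR NOT d OR b) — NOT d is true.
  12. (NOT d OR NOT a) — NOT d is true.
  13. (NOT c OR NOT d) — NOT d is true.
  14. (NOT b OR NOT d) — NOT d is true.
  15. (NOT d OR b) — NOT d is true.
  16. (NOT c OR NOT d OR NOT a) — NOT d is true.
  17. (NOT e OR NOT c OR NOT b) — NOT e is true.
  18. (NOT b OR e) — NOT b is true.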